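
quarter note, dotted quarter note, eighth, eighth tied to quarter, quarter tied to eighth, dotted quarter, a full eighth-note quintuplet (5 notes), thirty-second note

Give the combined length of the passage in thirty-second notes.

Express everything in thirty-second notes: quarter note = 8; dotted quarter note = 12; eighth = 4; eighth tied to quarter (eighth + quarter) = 12; quarter tied to eighth (quarter + eighth) = 12; dotted quarter = 12; a full eighth-note quintuplet (5 notes) (five quintuplet eighths span one half) = 16; thirty-second note = 1.
Altogether 8 + 12 + 4 + 12 + 12 + 12 + 16 + 1 = 77 thirty-second notes.

77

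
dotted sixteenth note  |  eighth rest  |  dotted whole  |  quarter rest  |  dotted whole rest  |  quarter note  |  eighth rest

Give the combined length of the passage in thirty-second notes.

123

Working in thirty-second notes: dotted sixteenth note = 3; eighth rest = 4; dotted whole = 48; quarter rest = 8; dotted whole rest = 48; quarter note = 8; eighth rest = 4.
Adding: 3 + 4 + 48 + 8 + 48 + 8 + 4 = 123 thirty-second notes.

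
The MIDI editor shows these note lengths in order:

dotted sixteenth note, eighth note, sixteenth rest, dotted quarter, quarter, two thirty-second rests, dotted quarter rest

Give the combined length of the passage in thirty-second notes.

In thirty-second notes: dotted sixteenth note = 3; eighth note = 4; sixteenth rest = 2; dotted quarter = 12; quarter = 8; thirty-second rest = 1; thirty-second rest = 1; dotted quarter rest = 12.
Altogether 3 + 4 + 2 + 12 + 8 + 1 + 1 + 12 = 43 thirty-second notes.

43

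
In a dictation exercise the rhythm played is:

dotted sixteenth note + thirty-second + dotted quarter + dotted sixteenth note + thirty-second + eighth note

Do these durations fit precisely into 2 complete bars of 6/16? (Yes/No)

Yes

One bar of 6/16 = 12 thirty-second notes, so 2 bars = 24.
In thirty-second notes: dotted sixteenth note = 3; thirty-second = 1; dotted quarter = 12; dotted sixteenth note = 3; thirty-second = 1; eighth note = 4.
Sum: 3 + 1 + 12 + 3 + 1 + 4 = 24.
24 equals 24, so the answer is Yes.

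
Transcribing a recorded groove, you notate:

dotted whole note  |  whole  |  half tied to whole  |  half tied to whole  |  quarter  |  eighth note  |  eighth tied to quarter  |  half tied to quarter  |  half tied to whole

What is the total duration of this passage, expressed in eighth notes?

68

Express everything in eighth notes: dotted whole note = 12; whole = 8; half tied to whole (half + whole) = 12; half tied to whole (half + whole) = 12; quarter = 2; eighth note = 1; eighth tied to quarter (eighth + quarter) = 3; half tied to quarter (half + quarter) = 6; half tied to whole (half + whole) = 12.
Sum: 12 + 8 + 12 + 12 + 2 + 1 + 3 + 6 + 12 = 68 eighth notes.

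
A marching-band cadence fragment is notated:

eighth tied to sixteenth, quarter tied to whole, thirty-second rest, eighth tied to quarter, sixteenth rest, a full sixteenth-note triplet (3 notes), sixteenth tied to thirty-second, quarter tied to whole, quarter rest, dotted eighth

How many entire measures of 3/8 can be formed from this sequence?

10

One bar of 3/8 = 12 thirty-second notes.
In thirty-second notes: eighth tied to sixteenth (eighth + sixteenth) = 6; quarter tied to whole (quarter + whole) = 40; thirty-second rest = 1; eighth tied to quarter (eighth + quarter) = 12; sixteenth rest = 2; a full sixteenth-note triplet (3 notes) (three triplet sixteenths span one eighth) = 4; sixteenth tied to thirty-second (sixteenth + thirty-second) = 3; quarter tied to whole (quarter + whole) = 40; quarter rest = 8; dotted eighth = 6.
Total: 6 + 40 + 1 + 12 + 2 + 4 + 3 + 40 + 8 + 6 = 122.
122 ÷ 12 = 10 complete bars with 2 left over.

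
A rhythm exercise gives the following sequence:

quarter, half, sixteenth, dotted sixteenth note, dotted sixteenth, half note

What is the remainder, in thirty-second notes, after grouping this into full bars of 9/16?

One bar of 9/16 = 18 thirty-second notes.
Express everything in thirty-second notes: quarter = 8; half = 16; sixteenth = 2; dotted sixteenth note = 3; dotted sixteenth = 3; half note = 16.
Sum: 8 + 16 + 2 + 3 + 3 + 16 = 48.
48 ÷ 18 = 2 complete bars with 12 thirty-second notes remaining.

12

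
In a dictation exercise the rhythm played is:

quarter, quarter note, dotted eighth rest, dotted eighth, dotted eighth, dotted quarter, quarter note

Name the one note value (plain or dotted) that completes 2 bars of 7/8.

sixteenth note

2 bars of 7/8 = 28 sixteenth notes.
In sixteenth notes: quarter = 4; quarter note = 4; dotted eighth rest = 3; dotted eighth = 3; dotted eighth = 3; dotted quarter = 6; quarter note = 4.
Adding: 4 + 4 + 3 + 3 + 3 + 6 + 4 = 27.
Remaining: 28 − 27 = 1 sixteenth note, which is a sixteenth note.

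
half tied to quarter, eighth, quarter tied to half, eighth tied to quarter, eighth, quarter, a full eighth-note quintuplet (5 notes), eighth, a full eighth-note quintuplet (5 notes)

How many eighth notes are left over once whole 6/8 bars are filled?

One bar of 6/8 = 6 eighth notes.
Each duration in eighth notes: half tied to quarter (half + quarter) = 6; eighth = 1; quarter tied to half (quarter + half) = 6; eighth tied to quarter (eighth + quarter) = 3; eighth = 1; quarter = 2; a full eighth-note quintuplet (5 notes) (five quintuplet eighths span one half) = 4; eighth = 1; a full eighth-note quintuplet (5 notes) (five quintuplet eighths span one half) = 4.
Altogether 6 + 1 + 6 + 3 + 1 + 2 + 4 + 1 + 4 = 28.
28 ÷ 6 = 4 complete bars with 4 eighth notes remaining.

4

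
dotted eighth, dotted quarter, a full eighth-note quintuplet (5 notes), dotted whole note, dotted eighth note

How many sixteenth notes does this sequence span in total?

44

In sixteenth notes: dotted eighth = 3; dotted quarter = 6; a full eighth-note quintuplet (5 notes) (five quintuplet eighths span one half) = 8; dotted whole note = 24; dotted eighth note = 3.
Sum: 3 + 6 + 8 + 24 + 3 = 44 sixteenth notes.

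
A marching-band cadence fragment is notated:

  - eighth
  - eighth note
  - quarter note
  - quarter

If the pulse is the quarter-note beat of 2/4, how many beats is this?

3

One quarter-note beat = 2 eighth notes.
Express everything in eighth notes: eighth = 1; eighth note = 1; quarter note = 2; quarter = 2.
Sum: 1 + 1 + 2 + 2 = 6.
6 ÷ 2 = 3 beats.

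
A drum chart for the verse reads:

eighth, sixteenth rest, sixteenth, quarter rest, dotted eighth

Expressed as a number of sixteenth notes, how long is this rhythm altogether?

In sixteenth notes: eighth = 2; sixteenth rest = 1; sixteenth = 1; quarter rest = 4; dotted eighth = 3.
Altogether 2 + 1 + 1 + 4 + 3 = 11 sixteenth notes.

11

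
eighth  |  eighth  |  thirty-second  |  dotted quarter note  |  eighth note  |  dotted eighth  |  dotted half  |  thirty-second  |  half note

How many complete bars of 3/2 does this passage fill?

1

One bar of 3/2 = 48 thirty-second notes.
Convert each value to thirty-second notes: eighth = 4; eighth = 4; thirty-second = 1; dotted quarter note = 12; eighth note = 4; dotted eighth = 6; dotted half = 24; thirty-second = 1; half note = 16.
Adding: 4 + 4 + 1 + 12 + 4 + 6 + 24 + 1 + 16 = 72.
72 ÷ 48 = 1 complete bar with 24 left over.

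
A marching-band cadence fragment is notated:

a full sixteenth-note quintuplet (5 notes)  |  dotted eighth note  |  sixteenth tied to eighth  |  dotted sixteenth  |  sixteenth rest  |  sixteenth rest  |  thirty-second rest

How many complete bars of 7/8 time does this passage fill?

One bar of 7/8 = 28 thirty-second notes.
Express everything in thirty-second notes: a full sixteenth-note quintuplet (5 notes) (five quintuplet sixteenths span one quarter) = 8; dotted eighth note = 6; sixteenth tied to eighth (sixteenth + eighth) = 6; dotted sixteenth = 3; sixteenth rest = 2; sixteenth rest = 2; thirty-second rest = 1.
Sum: 8 + 6 + 6 + 3 + 2 + 2 + 1 = 28.
28 ÷ 28 = 1 complete bar with 0 left over.

1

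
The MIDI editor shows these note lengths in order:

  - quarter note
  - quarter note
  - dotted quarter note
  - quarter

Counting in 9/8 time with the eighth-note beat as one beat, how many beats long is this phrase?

9

One eighth-note beat = 2 sixteenth notes.
Each duration in sixteenth notes: quarter note = 4; quarter note = 4; dotted quarter note = 6; quarter = 4.
Sum: 4 + 4 + 6 + 4 = 18.
18 ÷ 2 = 9 beats.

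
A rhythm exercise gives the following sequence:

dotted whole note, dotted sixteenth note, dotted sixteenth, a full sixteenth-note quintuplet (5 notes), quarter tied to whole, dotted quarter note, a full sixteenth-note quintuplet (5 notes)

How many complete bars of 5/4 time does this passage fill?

3

One bar of 5/4 = 40 thirty-second notes.
Express everything in thirty-second notes: dotted whole note = 48; dotted sixteenth note = 3; dotted sixteenth = 3; a full sixteenth-note quintuplet (5 notes) (five quintuplet sixteenths span one quarter) = 8; quarter tied to whole (quarter + whole) = 40; dotted quarter note = 12; a full sixteenth-note quintuplet (5 notes) (five quintuplet sixteenths span one quarter) = 8.
Adding: 48 + 3 + 3 + 8 + 40 + 12 + 8 = 122.
122 ÷ 40 = 3 complete bars with 2 left over.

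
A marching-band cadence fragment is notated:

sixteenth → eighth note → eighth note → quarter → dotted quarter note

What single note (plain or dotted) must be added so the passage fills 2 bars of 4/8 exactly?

2 bars of 4/8 = 16 sixteenth notes.
Each duration in sixteenth notes: sixteenth = 1; eighth note = 2; eighth note = 2; quarter = 4; dotted quarter note = 6.
Total: 1 + 2 + 2 + 4 + 6 = 15.
Remaining: 16 − 15 = 1 sixteenth note, which is a sixteenth note.

sixteenth note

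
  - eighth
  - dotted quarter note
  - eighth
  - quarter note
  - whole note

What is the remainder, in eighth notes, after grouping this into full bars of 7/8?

One bar of 7/8 = 7 eighth notes.
In eighth notes: eighth = 1; dotted quarter note = 3; eighth = 1; quarter note = 2; whole note = 8.
Total: 1 + 3 + 1 + 2 + 8 = 15.
15 ÷ 7 = 2 complete bars with 1 eighth note remaining.

1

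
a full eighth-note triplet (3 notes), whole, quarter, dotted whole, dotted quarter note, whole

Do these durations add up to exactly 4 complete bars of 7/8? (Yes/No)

One bar of 7/8 = 7 eighth notes, so 4 bars = 28.
In eighth notes: a full eighth-note triplet (3 notes) (three triplet eighths span one quarter) = 2; whole = 8; quarter = 2; dotted whole = 12; dotted quarter note = 3; whole = 8.
Total: 2 + 8 + 2 + 12 + 3 + 8 = 35.
35 exceeds 28, so the answer is No.

No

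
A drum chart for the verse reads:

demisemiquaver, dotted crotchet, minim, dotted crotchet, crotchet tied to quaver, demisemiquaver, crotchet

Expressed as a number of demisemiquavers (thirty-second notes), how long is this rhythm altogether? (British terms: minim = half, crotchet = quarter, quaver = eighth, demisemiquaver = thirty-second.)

Working in thirty-second notes: demisemiquaver = 1; dotted crotchet = 12; minim = 16; dotted crotchet = 12; crotchet tied to quaver (crotchet + quaver) = 12; demisemiquaver = 1; crotchet = 8.
Total: 1 + 12 + 16 + 12 + 12 + 1 + 8 = 62 thirty-second notes.

62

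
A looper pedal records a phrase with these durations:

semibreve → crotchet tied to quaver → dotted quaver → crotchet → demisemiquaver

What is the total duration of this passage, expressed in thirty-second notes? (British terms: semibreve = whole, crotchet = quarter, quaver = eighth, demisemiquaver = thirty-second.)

59

In thirty-second notes: semibreve = 32; crotchet tied to quaver (crotchet + quaver) = 12; dotted quaver = 6; crotchet = 8; demisemiquaver = 1.
Altogether 32 + 12 + 6 + 8 + 1 = 59 thirty-second notes.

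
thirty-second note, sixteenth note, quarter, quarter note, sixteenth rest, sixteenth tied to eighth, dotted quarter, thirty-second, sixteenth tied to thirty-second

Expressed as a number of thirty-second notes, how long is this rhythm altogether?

Convert each value to thirty-second notes: thirty-second note = 1; sixteenth note = 2; quarter = 8; quarter note = 8; sixteenth rest = 2; sixteenth tied to eighth (sixteenth + eighth) = 6; dotted quarter = 12; thirty-second = 1; sixteenth tied to thirty-second (sixteenth + thirty-second) = 3.
Altogether 1 + 2 + 8 + 8 + 2 + 6 + 12 + 1 + 3 = 43 thirty-second notes.

43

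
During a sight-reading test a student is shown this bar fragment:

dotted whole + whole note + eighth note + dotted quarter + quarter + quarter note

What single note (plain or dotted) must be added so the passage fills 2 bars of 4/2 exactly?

half note

2 bars of 4/2 = 32 eighth notes.
In eighth notes: dotted whole = 12; whole note = 8; eighth note = 1; dotted quarter = 3; quarter = 2; quarter note = 2.
Total: 12 + 8 + 1 + 3 + 2 + 2 = 28.
Remaining: 32 − 28 = 4 eighth notes, which is a half note.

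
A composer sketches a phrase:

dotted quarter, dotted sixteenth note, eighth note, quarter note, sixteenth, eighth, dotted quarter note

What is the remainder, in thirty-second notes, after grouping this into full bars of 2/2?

13

One bar of 2/2 = 32 thirty-second notes.
Express everything in thirty-second notes: dotted quarter = 12; dotted sixteenth note = 3; eighth note = 4; quarter note = 8; sixteenth = 2; eighth = 4; dotted quarter note = 12.
Adding: 12 + 3 + 4 + 8 + 2 + 4 + 12 = 45.
45 ÷ 32 = 1 complete bar with 13 thirty-second notes remaining.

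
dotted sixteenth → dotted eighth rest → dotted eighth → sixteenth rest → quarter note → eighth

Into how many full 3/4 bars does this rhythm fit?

1

One bar of 3/4 = 24 thirty-second notes.
Express everything in thirty-second notes: dotted sixteenth = 3; dotted eighth rest = 6; dotted eighth = 6; sixteenth rest = 2; quarter note = 8; eighth = 4.
Adding: 3 + 6 + 6 + 2 + 8 + 4 = 29.
29 ÷ 24 = 1 complete bar with 5 left over.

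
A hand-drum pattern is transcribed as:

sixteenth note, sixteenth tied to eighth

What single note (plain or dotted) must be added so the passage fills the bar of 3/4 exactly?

half note

The bar of 3/4 = 12 sixteenth notes.
Working in sixteenth notes: sixteenth note = 1; sixteenth tied to eighth (sixteenth + eighth) = 3.
Altogether 1 + 3 = 4.
Remaining: 12 − 4 = 8 sixteenth notes, which is a half note.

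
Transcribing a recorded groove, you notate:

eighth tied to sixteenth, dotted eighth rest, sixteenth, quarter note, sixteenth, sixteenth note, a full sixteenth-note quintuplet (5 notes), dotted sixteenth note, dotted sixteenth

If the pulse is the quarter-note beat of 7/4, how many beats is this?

5

One quarter-note beat = 8 thirty-second notes.
Express everything in thirty-second notes: eighth tied to sixteenth (eighth + sixteenth) = 6; dotted eighth rest = 6; sixteenth = 2; quarter note = 8; sixteenth = 2; sixteenth note = 2; a full sixteenth-note quintuplet (5 notes) (five quintuplet sixteenths span one quarter) = 8; dotted sixteenth note = 3; dotted sixteenth = 3.
Adding: 6 + 6 + 2 + 8 + 2 + 2 + 8 + 3 + 3 = 40.
40 ÷ 8 = 5 beats.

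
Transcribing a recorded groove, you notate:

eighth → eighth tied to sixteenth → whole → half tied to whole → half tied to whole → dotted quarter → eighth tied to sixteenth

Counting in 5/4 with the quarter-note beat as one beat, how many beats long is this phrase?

19.5

One quarter-note beat = 4 sixteenth notes.
Working in sixteenth notes: eighth = 2; eighth tied to sixteenth (eighth + sixteenth) = 3; whole = 16; half tied to whole (half + whole) = 24; half tied to whole (half + whole) = 24; dotted quarter = 6; eighth tied to sixteenth (eighth + sixteenth) = 3.
Total: 2 + 3 + 16 + 24 + 24 + 6 + 3 = 78.
78 ÷ 4 = 19.5 beats.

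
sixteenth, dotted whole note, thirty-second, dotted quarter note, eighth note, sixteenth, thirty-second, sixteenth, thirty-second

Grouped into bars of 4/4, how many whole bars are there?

2

One bar of 4/4 = 32 thirty-second notes.
Working in thirty-second notes: sixteenth = 2; dotted whole note = 48; thirty-second = 1; dotted quarter note = 12; eighth note = 4; sixteenth = 2; thirty-second = 1; sixteenth = 2; thirty-second = 1.
Altogether 2 + 48 + 1 + 12 + 4 + 2 + 1 + 2 + 1 = 73.
73 ÷ 32 = 2 complete bars with 9 left over.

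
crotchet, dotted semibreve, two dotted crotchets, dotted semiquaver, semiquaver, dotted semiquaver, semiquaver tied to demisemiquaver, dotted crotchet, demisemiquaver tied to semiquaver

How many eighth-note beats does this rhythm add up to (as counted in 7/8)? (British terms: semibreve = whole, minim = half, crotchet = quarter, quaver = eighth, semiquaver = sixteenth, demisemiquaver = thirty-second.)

26.5

One eighth-note beat = 4 thirty-second notes.
Convert each value to thirty-second notes: crotchet = 8; dotted semibreve = 48; dotted crotchet = 12; dotted crotchet = 12; dotted semiquaver = 3; semiquaver = 2; dotted semiquaver = 3; semiquaver tied to demisemiquaver (semiquaver + demisemiquaver) = 3; dotted crotchet = 12; demisemiquaver tied to semiquaver (demisemiquaver + semiquaver) = 3.
Altogether 8 + 48 + 12 + 12 + 3 + 2 + 3 + 3 + 12 + 3 = 106.
106 ÷ 4 = 26.5 beats.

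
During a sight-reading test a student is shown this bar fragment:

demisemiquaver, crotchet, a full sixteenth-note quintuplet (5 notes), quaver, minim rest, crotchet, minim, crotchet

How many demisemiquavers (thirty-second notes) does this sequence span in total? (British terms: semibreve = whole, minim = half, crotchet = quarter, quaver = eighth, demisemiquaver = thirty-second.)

69

Working in thirty-second notes: demisemiquaver = 1; crotchet = 8; a full sixteenth-note quintuplet (5 notes) (five quintuplet sixteenths span one quarter) = 8; quaver = 4; minim rest = 16; crotchet = 8; minim = 16; crotchet = 8.
Sum: 1 + 8 + 8 + 4 + 16 + 8 + 16 + 8 = 69 thirty-second notes.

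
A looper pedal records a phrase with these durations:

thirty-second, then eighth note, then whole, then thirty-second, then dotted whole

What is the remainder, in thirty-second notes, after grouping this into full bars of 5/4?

6

One bar of 5/4 = 40 thirty-second notes.
Convert each value to thirty-second notes: thirty-second = 1; eighth note = 4; whole = 32; thirty-second = 1; dotted whole = 48.
Altogether 1 + 4 + 32 + 1 + 48 = 86.
86 ÷ 40 = 2 complete bars with 6 thirty-second notes remaining.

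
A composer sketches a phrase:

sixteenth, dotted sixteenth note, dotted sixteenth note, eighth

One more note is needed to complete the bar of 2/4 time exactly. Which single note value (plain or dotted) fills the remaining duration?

eighth note

The bar of 2/4 = 16 thirty-second notes.
Express everything in thirty-second notes: sixteenth = 2; dotted sixteenth note = 3; dotted sixteenth note = 3; eighth = 4.
Sum: 2 + 3 + 3 + 4 = 12.
Remaining: 16 − 12 = 4 thirty-second notes, which is a eighth note.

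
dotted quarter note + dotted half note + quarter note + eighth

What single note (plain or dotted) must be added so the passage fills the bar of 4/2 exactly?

The bar of 4/2 = 16 eighth notes.
Express everything in eighth notes: dotted quarter note = 3; dotted half note = 6; quarter note = 2; eighth = 1.
Altogether 3 + 6 + 2 + 1 = 12.
Remaining: 16 − 12 = 4 eighth notes, which is a half note.

half note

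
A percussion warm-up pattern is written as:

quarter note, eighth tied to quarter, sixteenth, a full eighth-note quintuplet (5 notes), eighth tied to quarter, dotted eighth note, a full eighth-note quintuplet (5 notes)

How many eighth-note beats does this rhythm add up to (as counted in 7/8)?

18

One eighth-note beat = 2 sixteenth notes.
Working in sixteenth notes: quarter note = 4; eighth tied to quarter (eighth + quarter) = 6; sixteenth = 1; a full eighth-note quintuplet (5 notes) (five quintuplet eighths span one half) = 8; eighth tied to quarter (eighth + quarter) = 6; dotted eighth note = 3; a full eighth-note quintuplet (5 notes) (five quintuplet eighths span one half) = 8.
Altogether 4 + 6 + 1 + 8 + 6 + 3 + 8 = 36.
36 ÷ 2 = 18 beats.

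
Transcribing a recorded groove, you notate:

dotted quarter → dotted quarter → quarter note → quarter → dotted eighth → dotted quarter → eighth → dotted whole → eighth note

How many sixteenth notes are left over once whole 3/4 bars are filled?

One bar of 3/4 = 12 sixteenth notes.
Convert each value to sixteenth notes: dotted quarter = 6; dotted quarter = 6; quarter note = 4; quarter = 4; dotted eighth = 3; dotted quarter = 6; eighth = 2; dotted whole = 24; eighth note = 2.
Sum: 6 + 6 + 4 + 4 + 3 + 6 + 2 + 24 + 2 = 57.
57 ÷ 12 = 4 complete bars with 9 sixteenth notes remaining.

9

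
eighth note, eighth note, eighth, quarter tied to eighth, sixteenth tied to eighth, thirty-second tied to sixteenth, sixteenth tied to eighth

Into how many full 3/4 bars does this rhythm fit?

1

One bar of 3/4 = 24 thirty-second notes.
Express everything in thirty-second notes: eighth note = 4; eighth note = 4; eighth = 4; quarter tied to eighth (quarter + eighth) = 12; sixteenth tied to eighth (sixteenth + eighth) = 6; thirty-second tied to sixteenth (thirty-second + sixteenth) = 3; sixteenth tied to eighth (sixteenth + eighth) = 6.
Total: 4 + 4 + 4 + 12 + 6 + 3 + 6 = 39.
39 ÷ 24 = 1 complete bar with 15 left over.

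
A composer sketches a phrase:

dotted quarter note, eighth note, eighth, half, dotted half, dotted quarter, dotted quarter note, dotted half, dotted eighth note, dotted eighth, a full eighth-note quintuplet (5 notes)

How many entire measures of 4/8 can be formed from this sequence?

One bar of 4/8 = 8 sixteenth notes.
In sixteenth notes: dotted quarter note = 6; eighth note = 2; eighth = 2; half = 8; dotted half = 12; dotted quarter = 6; dotted quarter note = 6; dotted half = 12; dotted eighth note = 3; dotted eighth = 3; a full eighth-note quintuplet (5 notes) (five quintuplet eighths span one half) = 8.
Sum: 6 + 2 + 2 + 8 + 12 + 6 + 6 + 12 + 3 + 3 + 8 = 68.
68 ÷ 8 = 8 complete bars with 4 left over.

8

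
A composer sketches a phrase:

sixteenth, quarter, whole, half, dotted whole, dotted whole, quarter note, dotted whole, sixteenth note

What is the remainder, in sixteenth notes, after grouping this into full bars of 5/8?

6

One bar of 5/8 = 10 sixteenth notes.
Working in sixteenth notes: sixteenth = 1; quarter = 4; whole = 16; half = 8; dotted whole = 24; dotted whole = 24; quarter note = 4; dotted whole = 24; sixteenth note = 1.
Altogether 1 + 4 + 16 + 8 + 24 + 24 + 4 + 24 + 1 = 106.
106 ÷ 10 = 10 complete bars with 6 sixteenth notes remaining.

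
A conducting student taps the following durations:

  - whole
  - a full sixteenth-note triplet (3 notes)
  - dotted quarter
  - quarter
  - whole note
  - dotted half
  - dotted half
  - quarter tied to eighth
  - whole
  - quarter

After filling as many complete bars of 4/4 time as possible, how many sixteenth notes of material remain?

14

One bar of 4/4 = 8 eighth notes.
In eighth notes: whole = 8; a full sixteenth-note triplet (3 notes) (three triplet sixteenths span one eighth) = 1; dotted quarter = 3; quarter = 2; whole note = 8; dotted half = 6; dotted half = 6; quarter tied to eighth (quarter + eighth) = 3; whole = 8; quarter = 2.
Total: 8 + 1 + 3 + 2 + 8 + 6 + 6 + 3 + 8 + 2 = 47.
47 ÷ 8 = 5 complete bars with 7 eighth notes remaining = 14 sixteenth notes.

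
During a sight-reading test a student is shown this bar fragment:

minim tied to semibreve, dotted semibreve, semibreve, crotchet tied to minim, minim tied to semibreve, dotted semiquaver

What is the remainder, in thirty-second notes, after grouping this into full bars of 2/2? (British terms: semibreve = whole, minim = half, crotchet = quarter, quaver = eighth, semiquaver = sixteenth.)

11

One bar of 2/2 = 32 thirty-second notes.
Express everything in thirty-second notes: minim tied to semibreve (minim + semibreve) = 48; dotted semibreve = 48; semibreve = 32; crotchet tied to minim (crotchet + minim) = 24; minim tied to semibreve (minim + semibreve) = 48; dotted semiquaver = 3.
Altogether 48 + 48 + 32 + 24 + 48 + 3 = 203.
203 ÷ 32 = 6 complete bars with 11 thirty-second notes remaining.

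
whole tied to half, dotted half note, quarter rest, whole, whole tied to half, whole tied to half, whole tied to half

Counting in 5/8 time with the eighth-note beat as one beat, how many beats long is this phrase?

64

One eighth-note beat = 2 sixteenth notes.
In sixteenth notes: whole tied to half (whole + half) = 24; dotted half note = 12; quarter rest = 4; whole = 16; whole tied to half (whole + half) = 24; whole tied to half (whole + half) = 24; whole tied to half (whole + half) = 24.
Adding: 24 + 12 + 4 + 16 + 24 + 24 + 24 = 128.
128 ÷ 2 = 64 beats.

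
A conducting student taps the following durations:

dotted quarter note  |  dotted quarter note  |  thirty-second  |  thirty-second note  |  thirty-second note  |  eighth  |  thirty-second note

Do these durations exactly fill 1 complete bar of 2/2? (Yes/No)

Yes

One bar of 2/2 = 32 thirty-second notes.
Each duration in thirty-second notes: dotted quarter note = 12; dotted quarter note = 12; thirty-second = 1; thirty-second note = 1; thirty-second note = 1; eighth = 4; thirty-second note = 1.
Total: 12 + 12 + 1 + 1 + 1 + 4 + 1 = 32.
32 equals 32, so the answer is Yes.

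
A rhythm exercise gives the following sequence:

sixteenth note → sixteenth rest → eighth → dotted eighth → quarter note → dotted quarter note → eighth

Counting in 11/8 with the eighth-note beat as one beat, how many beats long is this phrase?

One eighth-note beat = 2 sixteenth notes.
Working in sixteenth notes: sixteenth note = 1; sixteenth rest = 1; eighth = 2; dotted eighth = 3; quarter note = 4; dotted quarter note = 6; eighth = 2.
Sum: 1 + 1 + 2 + 3 + 4 + 6 + 2 = 19.
19 ÷ 2 = 9.5 beats.

9.5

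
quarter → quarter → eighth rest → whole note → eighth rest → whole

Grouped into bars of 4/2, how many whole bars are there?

1

One bar of 4/2 = 16 eighth notes.
Convert each value to eighth notes: quarter = 2; quarter = 2; eighth rest = 1; whole note = 8; eighth rest = 1; whole = 8.
Sum: 2 + 2 + 1 + 8 + 1 + 8 = 22.
22 ÷ 16 = 1 complete bar with 6 left over.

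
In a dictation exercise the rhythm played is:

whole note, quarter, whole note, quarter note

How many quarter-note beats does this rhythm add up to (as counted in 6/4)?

10

One quarter-note beat = 2 eighth notes.
Convert each value to eighth notes: whole note = 8; quarter = 2; whole note = 8; quarter note = 2.
Altogether 8 + 2 + 8 + 2 = 20.
20 ÷ 2 = 10 beats.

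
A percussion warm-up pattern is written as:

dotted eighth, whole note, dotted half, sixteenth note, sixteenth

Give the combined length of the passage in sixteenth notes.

33

Convert each value to sixteenth notes: dotted eighth = 3; whole note = 16; dotted half = 12; sixteenth note = 1; sixteenth = 1.
Total: 3 + 16 + 12 + 1 + 1 = 33 sixteenth notes.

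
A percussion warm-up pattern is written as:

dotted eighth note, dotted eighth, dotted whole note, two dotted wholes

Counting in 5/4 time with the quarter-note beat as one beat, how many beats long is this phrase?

19.5

One quarter-note beat = 4 sixteenth notes.
Convert each value to sixteenth notes: dotted eighth note = 3; dotted eighth = 3; dotted whole note = 24; dotted whole = 24; dotted whole = 24.
Altogether 3 + 3 + 24 + 24 + 24 = 78.
78 ÷ 4 = 19.5 beats.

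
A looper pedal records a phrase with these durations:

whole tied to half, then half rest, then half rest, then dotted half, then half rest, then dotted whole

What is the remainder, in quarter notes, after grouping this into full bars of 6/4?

3

One bar of 6/4 = 6 quarter notes.
Express everything in quarter notes: whole tied to half (whole + half) = 6; half rest = 2; half rest = 2; dotted half = 3; half rest = 2; dotted whole = 6.
Altogether 6 + 2 + 2 + 3 + 2 + 6 = 21.
21 ÷ 6 = 3 complete bars with 3 quarter notes remaining.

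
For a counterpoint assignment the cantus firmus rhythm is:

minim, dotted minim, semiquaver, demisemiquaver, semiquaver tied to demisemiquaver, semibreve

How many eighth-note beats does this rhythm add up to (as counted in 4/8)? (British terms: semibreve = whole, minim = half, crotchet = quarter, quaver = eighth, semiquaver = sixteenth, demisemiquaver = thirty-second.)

One eighth-note beat = 4 thirty-second notes.
Each duration in thirty-second notes: minim = 16; dotted minim = 24; semiquaver = 2; demisemiquaver = 1; semiquaver tied to demisemiquaver (semiquaver + demisemiquaver) = 3; semibreve = 32.
Adding: 16 + 24 + 2 + 1 + 3 + 32 = 78.
78 ÷ 4 = 19.5 beats.

19.5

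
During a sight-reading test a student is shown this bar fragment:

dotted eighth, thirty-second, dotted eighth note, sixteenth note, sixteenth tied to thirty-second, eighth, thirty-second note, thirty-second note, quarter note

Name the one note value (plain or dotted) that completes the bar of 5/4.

The bar of 5/4 = 40 thirty-second notes.
In thirty-second notes: dotted eighth = 6; thirty-second = 1; dotted eighth note = 6; sixteenth note = 2; sixteenth tied to thirty-second (sixteenth + thirty-second) = 3; eighth = 4; thirty-second note = 1; thirty-second note = 1; quarter note = 8.
Altogether 6 + 1 + 6 + 2 + 3 + 4 + 1 + 1 + 8 = 32.
Remaining: 40 − 32 = 8 thirty-second notes, which is a quarter note.

quarter note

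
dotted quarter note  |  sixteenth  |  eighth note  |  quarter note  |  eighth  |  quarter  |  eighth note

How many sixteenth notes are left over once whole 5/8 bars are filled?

1

One bar of 5/8 = 10 sixteenth notes.
Each duration in sixteenth notes: dotted quarter note = 6; sixteenth = 1; eighth note = 2; quarter note = 4; eighth = 2; quarter = 4; eighth note = 2.
Adding: 6 + 1 + 2 + 4 + 2 + 4 + 2 = 21.
21 ÷ 10 = 2 complete bars with 1 sixteenth note remaining.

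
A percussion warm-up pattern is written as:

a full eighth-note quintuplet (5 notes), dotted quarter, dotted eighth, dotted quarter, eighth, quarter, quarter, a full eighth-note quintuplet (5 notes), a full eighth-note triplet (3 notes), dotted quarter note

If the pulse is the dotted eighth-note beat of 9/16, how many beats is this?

One dotted eighth-note beat = 3 sixteenth notes.
Express everything in sixteenth notes: a full eighth-note quintuplet (5 notes) (five quintuplet eighths span one half) = 8; dotted quarter = 6; dotted eighth = 3; dotted quarter = 6; eighth = 2; quarter = 4; quarter = 4; a full eighth-note quintuplet (5 notes) (five quintuplet eighths span one half) = 8; a full eighth-note triplet (3 notes) (three triplet eighths span one quarter) = 4; dotted quarter note = 6.
Total: 8 + 6 + 3 + 6 + 2 + 4 + 4 + 8 + 4 + 6 = 51.
51 ÷ 3 = 17 beats.

17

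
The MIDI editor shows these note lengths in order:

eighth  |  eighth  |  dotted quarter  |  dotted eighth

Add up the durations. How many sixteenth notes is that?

Convert each value to sixteenth notes: eighth = 2; eighth = 2; dotted quarter = 6; dotted eighth = 3.
Altogether 2 + 2 + 6 + 3 = 13 sixteenth notes.

13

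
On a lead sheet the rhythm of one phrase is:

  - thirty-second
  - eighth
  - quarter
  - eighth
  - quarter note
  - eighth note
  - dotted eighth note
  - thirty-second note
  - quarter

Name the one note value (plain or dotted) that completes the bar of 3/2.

The bar of 3/2 = 48 thirty-second notes.
Each duration in thirty-second notes: thirty-second = 1; eighth = 4; quarter = 8; eighth = 4; quarter note = 8; eighth note = 4; dotted eighth note = 6; thirty-second note = 1; quarter = 8.
Sum: 1 + 4 + 8 + 4 + 8 + 4 + 6 + 1 + 8 = 44.
Remaining: 48 − 44 = 4 thirty-second notes, which is a eighth note.

eighth note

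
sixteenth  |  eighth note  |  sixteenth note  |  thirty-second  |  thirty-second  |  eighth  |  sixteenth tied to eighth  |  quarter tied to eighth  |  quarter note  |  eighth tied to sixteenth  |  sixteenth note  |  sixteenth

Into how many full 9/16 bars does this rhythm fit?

2

One bar of 9/16 = 18 thirty-second notes.
In thirty-second notes: sixteenth = 2; eighth note = 4; sixteenth note = 2; thirty-second = 1; thirty-second = 1; eighth = 4; sixteenth tied to eighth (sixteenth + eighth) = 6; quarter tied to eighth (quarter + eighth) = 12; quarter note = 8; eighth tied to sixteenth (eighth + sixteenth) = 6; sixteenth note = 2; sixteenth = 2.
Total: 2 + 4 + 2 + 1 + 1 + 4 + 6 + 12 + 8 + 6 + 2 + 2 = 50.
50 ÷ 18 = 2 complete bars with 14 left over.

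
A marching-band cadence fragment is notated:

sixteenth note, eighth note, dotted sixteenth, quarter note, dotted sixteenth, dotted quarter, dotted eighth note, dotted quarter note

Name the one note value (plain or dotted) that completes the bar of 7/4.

The bar of 7/4 = 56 thirty-second notes.
In thirty-second notes: sixteenth note = 2; eighth note = 4; dotted sixteenth = 3; quarter note = 8; dotted sixteenth = 3; dotted quarter = 12; dotted eighth note = 6; dotted quarter note = 12.
Sum: 2 + 4 + 3 + 8 + 3 + 12 + 6 + 12 = 50.
Remaining: 56 − 50 = 6 thirty-second notes, which is a dotted eighth note.

dotted eighth note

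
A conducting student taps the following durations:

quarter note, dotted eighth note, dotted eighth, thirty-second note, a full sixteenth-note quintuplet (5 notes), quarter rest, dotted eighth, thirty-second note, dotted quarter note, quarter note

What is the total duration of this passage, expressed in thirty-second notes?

Working in thirty-second notes: quarter note = 8; dotted eighth note = 6; dotted eighth = 6; thirty-second note = 1; a full sixteenth-note quintuplet (5 notes) (five quintuplet sixteenths span one quarter) = 8; quarter rest = 8; dotted eighth = 6; thirty-second note = 1; dotted quarter note = 12; quarter note = 8.
Adding: 8 + 6 + 6 + 1 + 8 + 8 + 6 + 1 + 12 + 8 = 64 thirty-second notes.

64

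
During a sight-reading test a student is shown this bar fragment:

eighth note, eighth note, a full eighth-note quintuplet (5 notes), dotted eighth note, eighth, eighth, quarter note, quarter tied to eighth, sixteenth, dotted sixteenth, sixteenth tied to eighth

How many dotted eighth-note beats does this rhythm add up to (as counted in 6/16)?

11.5

One dotted eighth-note beat = 6 thirty-second notes.
Express everything in thirty-second notes: eighth note = 4; eighth note = 4; a full eighth-note quintuplet (5 notes) (five quintuplet eighths span one half) = 16; dotted eighth note = 6; eighth = 4; eighth = 4; quarter note = 8; quarter tied to eighth (quarter + eighth) = 12; sixteenth = 2; dotted sixteenth = 3; sixteenth tied to eighth (sixteenth + eighth) = 6.
Adding: 4 + 4 + 16 + 6 + 4 + 4 + 8 + 12 + 2 + 3 + 6 = 69.
69 ÷ 6 = 11.5 beats.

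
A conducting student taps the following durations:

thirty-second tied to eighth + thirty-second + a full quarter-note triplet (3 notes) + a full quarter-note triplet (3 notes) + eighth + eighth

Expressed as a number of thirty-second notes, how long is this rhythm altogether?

46

Express everything in thirty-second notes: thirty-second tied to eighth (thirty-second + eighth) = 5; thirty-second = 1; a full quarter-note triplet (3 notes) (three triplet quarters span one half) = 16; a full quarter-note triplet (3 notes) (three triplet quarters span one half) = 16; eighth = 4; eighth = 4.
Total: 5 + 1 + 16 + 16 + 4 + 4 = 46 thirty-second notes.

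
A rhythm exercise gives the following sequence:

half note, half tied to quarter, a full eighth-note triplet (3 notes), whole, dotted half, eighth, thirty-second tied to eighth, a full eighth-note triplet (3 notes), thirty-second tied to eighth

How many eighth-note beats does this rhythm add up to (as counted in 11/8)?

One eighth-note beat = 4 thirty-second notes.
In thirty-second notes: half note = 16; half tied to quarter (half + quarter) = 24; a full eighth-note triplet (3 notes) (three triplet eighths span one quarter) = 8; whole = 32; dotted half = 24; eighth = 4; thirty-second tied to eighth (thirty-second + eighth) = 5; a full eighth-note triplet (3 notes) (three triplet eighths span one quarter) = 8; thirty-second tied to eighth (thirty-second + eighth) = 5.
Sum: 16 + 24 + 8 + 32 + 24 + 4 + 5 + 8 + 5 = 126.
126 ÷ 4 = 31.5 beats.

31.5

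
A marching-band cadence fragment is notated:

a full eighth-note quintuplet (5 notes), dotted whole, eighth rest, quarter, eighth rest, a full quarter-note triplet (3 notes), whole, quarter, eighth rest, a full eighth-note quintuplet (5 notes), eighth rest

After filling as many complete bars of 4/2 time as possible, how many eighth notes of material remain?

8

One bar of 4/2 = 16 eighth notes.
Each duration in eighth notes: a full eighth-note quintuplet (5 notes) (five quintuplet eighths span one half) = 4; dotted whole = 12; eighth rest = 1; quarter = 2; eighth rest = 1; a full quarter-note triplet (3 notes) (three triplet quarters span one half) = 4; whole = 8; quarter = 2; eighth rest = 1; a full eighth-note quintuplet (5 notes) (five quintuplet eighths span one half) = 4; eighth rest = 1.
Adding: 4 + 12 + 1 + 2 + 1 + 4 + 8 + 2 + 1 + 4 + 1 = 40.
40 ÷ 16 = 2 complete bars with 8 eighth notes remaining.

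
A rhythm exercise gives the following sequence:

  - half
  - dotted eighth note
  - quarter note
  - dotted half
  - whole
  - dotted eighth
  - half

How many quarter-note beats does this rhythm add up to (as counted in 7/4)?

One quarter-note beat = 4 sixteenth notes.
Express everything in sixteenth notes: half = 8; dotted eighth note = 3; quarter note = 4; dotted half = 12; whole = 16; dotted eighth = 3; half = 8.
Adding: 8 + 3 + 4 + 12 + 16 + 3 + 8 = 54.
54 ÷ 4 = 13.5 beats.

13.5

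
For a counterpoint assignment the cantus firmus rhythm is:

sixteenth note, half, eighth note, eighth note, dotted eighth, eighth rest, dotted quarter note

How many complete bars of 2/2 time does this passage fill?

One bar of 2/2 = 16 sixteenth notes.
Working in sixteenth notes: sixteenth note = 1; half = 8; eighth note = 2; eighth note = 2; dotted eighth = 3; eighth rest = 2; dotted quarter note = 6.
Altogether 1 + 8 + 2 + 2 + 3 + 2 + 6 = 24.
24 ÷ 16 = 1 complete bar with 8 left over.

1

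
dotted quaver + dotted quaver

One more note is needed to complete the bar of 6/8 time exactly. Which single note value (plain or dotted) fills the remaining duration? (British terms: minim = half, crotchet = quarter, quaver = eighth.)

dotted quarter note

The bar of 6/8 = 12 sixteenth notes.
In sixteenth notes: dotted quaver = 3; dotted quaver = 3.
Adding: 3 + 3 = 6.
Remaining: 12 − 6 = 6 sixteenth notes, which is a dotted quarter note.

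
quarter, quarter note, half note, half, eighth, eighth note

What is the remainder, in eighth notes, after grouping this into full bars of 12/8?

2

One bar of 12/8 = 12 eighth notes.
Express everything in eighth notes: quarter = 2; quarter note = 2; half note = 4; half = 4; eighth = 1; eighth note = 1.
Total: 2 + 2 + 4 + 4 + 1 + 1 = 14.
14 ÷ 12 = 1 complete bar with 2 eighth notes remaining.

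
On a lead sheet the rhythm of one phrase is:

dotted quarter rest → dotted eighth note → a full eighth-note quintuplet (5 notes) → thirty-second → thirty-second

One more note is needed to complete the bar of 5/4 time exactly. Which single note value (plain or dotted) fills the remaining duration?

The bar of 5/4 = 40 thirty-second notes.
Each duration in thirty-second notes: dotted quarter rest = 12; dotted eighth note = 6; a full eighth-note quintuplet (5 notes) (five quintuplet eighths span one half) = 16; thirty-second = 1; thirty-second = 1.
Adding: 12 + 6 + 16 + 1 + 1 = 36.
Remaining: 40 − 36 = 4 thirty-second notes, which is a eighth note.

eighth note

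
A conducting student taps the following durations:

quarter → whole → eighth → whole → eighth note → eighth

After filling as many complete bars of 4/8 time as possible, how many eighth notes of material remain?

1

One bar of 4/8 = 4 eighth notes.
Working in eighth notes: quarter = 2; whole = 8; eighth = 1; whole = 8; eighth note = 1; eighth = 1.
Sum: 2 + 8 + 1 + 8 + 1 + 1 = 21.
21 ÷ 4 = 5 complete bars with 1 eighth note remaining.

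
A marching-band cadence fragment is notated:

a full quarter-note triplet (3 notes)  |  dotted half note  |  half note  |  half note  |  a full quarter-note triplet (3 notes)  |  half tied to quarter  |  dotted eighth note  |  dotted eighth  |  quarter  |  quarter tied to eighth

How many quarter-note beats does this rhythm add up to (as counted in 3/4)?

18

One quarter-note beat = 4 sixteenth notes.
Convert each value to sixteenth notes: a full quarter-note triplet (3 notes) (three triplet quarters span one half) = 8; dotted half note = 12; half note = 8; half note = 8; a full quarter-note triplet (3 notes) (three triplet quarters span one half) = 8; half tied to quarter (half + quarter) = 12; dotted eighth note = 3; dotted eighth = 3; quarter = 4; quarter tied to eighth (quarter + eighth) = 6.
Total: 8 + 12 + 8 + 8 + 8 + 12 + 3 + 3 + 4 + 6 = 72.
72 ÷ 4 = 18 beats.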